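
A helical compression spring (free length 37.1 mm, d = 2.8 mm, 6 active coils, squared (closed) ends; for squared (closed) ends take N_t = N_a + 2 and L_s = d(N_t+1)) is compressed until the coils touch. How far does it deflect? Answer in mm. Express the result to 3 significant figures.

11.9 mm

N_t = 8; L_s = 2.8·9 = 25.2 mm
δ_solid = L₀ − L_s = 37.1 − 25.2 = 11.9 mm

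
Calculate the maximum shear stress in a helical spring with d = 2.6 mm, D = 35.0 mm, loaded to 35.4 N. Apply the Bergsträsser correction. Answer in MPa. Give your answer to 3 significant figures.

Spring index C = D/d = 35.0/2.6 = 13.4615
K_B = (4C+2)/(4C−3) = 55.846/50.846 = 1.0983
τ₀ = 8FD/(πd³) = 8·35.4·35.0/(π·2.6³) = 9912/55.217 = 179.51 MPa
τ_max = K·τ₀ = 1.0983 × 179.51 = 197.16 MPa

197 MPa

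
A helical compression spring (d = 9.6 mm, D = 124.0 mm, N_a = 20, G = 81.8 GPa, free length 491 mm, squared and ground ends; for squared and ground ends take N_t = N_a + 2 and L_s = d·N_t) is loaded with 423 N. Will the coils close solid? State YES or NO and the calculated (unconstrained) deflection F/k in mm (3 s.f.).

k = Gd⁴/(8D³N_a) = (81.8×10³)(9.6⁴)/(8·124.0³·20) = 2.2775 N/mm
N_t = 22; L_s = 9.6·22 = 211.2 mm; δ_solid = L₀ − L_s = 491 − 211.2 = 279.8 mm
δ = F/k = 423/2.2775 = 185.73 mm
δ < δ_solid → spring does not go solid

NO, δ = 186 mm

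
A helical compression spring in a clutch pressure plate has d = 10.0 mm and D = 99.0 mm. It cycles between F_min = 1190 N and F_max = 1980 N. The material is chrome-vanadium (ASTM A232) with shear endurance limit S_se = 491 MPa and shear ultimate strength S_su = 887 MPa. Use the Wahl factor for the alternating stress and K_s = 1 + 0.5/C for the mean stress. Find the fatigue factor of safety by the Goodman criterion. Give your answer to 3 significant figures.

1.42

C = D/d = 99.0/10.0 = 9.9000; K_W = (4C−1)/(4C−4)+0.615/C = 1.1464; K_s = 1+0.5/C = 1.0505
F_a = (F_max−F_min)/2 = 395 N; F_m = (F_max+F_min)/2 = 1585 N
τ_a = K_W·8F_aD/(πd³) = 1.1464 × 99.58 = 114.16 MPa
τ_m = K_s·8F_mD/(πd³) = 1.0505 × 399.58 = 419.76 MPa
Goodman: 1/n_f = τ_a/S_se + τ_m/S_su = 114.16/491 + 419.76/887 = 0.23250 + 0.47324 = 0.70574
n_f = 1/0.70574 = 1.417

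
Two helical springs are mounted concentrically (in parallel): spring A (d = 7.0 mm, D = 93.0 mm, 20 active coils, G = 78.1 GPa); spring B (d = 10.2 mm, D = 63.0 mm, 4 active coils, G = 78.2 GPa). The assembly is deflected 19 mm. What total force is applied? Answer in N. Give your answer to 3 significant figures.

k_A = Gd⁴/(8D³N_a) = (78.1×10³)(7.0⁴)/(8·93.0³·20) = 1.457 N/mm
k_B = Gd⁴/(8D³N_a) = (78.2×10³)(10.2⁴)/(8·63.0³·4) = 105.79 N/mm
Parallel: k_eq = 1.457 + 105.79 = 107.24 N/mm
F = k_eq·δ = 107.24·19 = 2037.7 N

2040 N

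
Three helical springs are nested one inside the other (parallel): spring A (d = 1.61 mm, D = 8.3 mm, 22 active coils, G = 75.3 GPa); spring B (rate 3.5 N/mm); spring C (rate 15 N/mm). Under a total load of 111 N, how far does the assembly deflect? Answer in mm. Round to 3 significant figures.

4.72 mm

k_A = Gd⁴/(8D³N_a) = (75.3×10³)(1.61⁴)/(8·8.3³·22) = 5.0275 N/mm
Parallel: k_eq = 5.0275 + 3.5 + 15 = 23.527 N/mm
δ = F/k_eq = 111/23.527 = 4.7179 mm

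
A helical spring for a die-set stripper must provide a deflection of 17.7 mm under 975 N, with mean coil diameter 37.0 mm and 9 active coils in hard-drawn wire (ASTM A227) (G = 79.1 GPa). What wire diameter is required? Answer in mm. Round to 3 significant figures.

Required rate k = F/δ = 975/17.7 = 55.085 N/mm
d = (8D³N_a·k / G)^(1/4) = (8·37.0³·9·55.085 / (79.1×10³))^0.25
  = (2539.8)^0.25 = 7.0990 mm

7.10 mm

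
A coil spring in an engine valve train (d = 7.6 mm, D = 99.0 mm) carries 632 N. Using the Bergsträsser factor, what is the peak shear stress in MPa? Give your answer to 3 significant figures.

Spring index C = D/d = 99.0/7.6 = 13.0263
K_B = (4C+2)/(4C−3) = 54.105/49.105 = 1.1018
τ₀ = 8FD/(πd³) = 8·632·99.0/(π·7.6³) = 500544/1379.1 = 362.95 MPa
τ_max = K·τ₀ = 1.1018 × 362.95 = 399.91 MPa

400 MPa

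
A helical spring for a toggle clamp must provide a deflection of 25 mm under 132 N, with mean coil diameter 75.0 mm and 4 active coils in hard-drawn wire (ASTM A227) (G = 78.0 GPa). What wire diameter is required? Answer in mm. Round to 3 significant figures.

Required rate k = F/δ = 132/25 = 5.28 N/mm
d = (8D³N_a·k / G)^(1/4) = (8·75.0³·4·5.28 / (78.0×10³))^0.25
  = (913.85)^0.25 = 5.4982 mm

5.50 mm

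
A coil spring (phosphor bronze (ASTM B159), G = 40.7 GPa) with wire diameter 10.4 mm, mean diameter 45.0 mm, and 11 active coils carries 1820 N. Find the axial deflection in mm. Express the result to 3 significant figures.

30.7 mm

k = Gd⁴/(8D³N_a) = (40.7×10³)(10.4⁴)/(8·45.0³·11) = 59.376 N/mm
δ = F/k = 1820 / 59.376 = 30.652 mm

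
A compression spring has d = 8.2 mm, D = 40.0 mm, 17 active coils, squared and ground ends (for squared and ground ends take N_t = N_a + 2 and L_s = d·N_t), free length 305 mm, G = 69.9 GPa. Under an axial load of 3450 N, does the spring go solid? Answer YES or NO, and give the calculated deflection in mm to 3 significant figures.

k = Gd⁴/(8D³N_a) = (69.9×10³)(8.2⁴)/(8·40.0³·17) = 36.309 N/mm
N_t = 19; L_s = 8.2·19 = 155.8 mm; δ_solid = L₀ − L_s = 305 − 155.8 = 149.2 mm
δ = F/k = 3450/36.309 = 95.018 mm
δ < δ_solid → spring does not go solid

NO, δ = 95.0 mm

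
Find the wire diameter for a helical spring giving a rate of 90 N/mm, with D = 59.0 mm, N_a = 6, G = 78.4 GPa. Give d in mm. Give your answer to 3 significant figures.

d = (8D³N_a·k / G)^(1/4) = (8·59.0³·6·90 / (78.4×10³))^0.25
  = (11317)^0.25 = 10.3141 mm

10.3 mm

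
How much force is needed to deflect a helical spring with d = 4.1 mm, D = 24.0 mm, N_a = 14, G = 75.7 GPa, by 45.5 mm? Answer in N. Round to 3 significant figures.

k = Gd⁴/(8D³N_a) = (75.7×10³)(4.1⁴)/(8·24.0³·14) = 13.816 N/mm
F = k·δ = 13.816 × 45.5 = 628.62 N

629 N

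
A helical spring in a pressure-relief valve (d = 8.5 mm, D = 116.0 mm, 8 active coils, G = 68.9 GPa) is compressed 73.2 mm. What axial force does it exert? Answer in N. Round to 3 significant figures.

264 N

k = Gd⁴/(8D³N_a) = (68.9×10³)(8.5⁴)/(8·116.0³·8) = 3.6003 N/mm
F = k·δ = 3.6003 × 73.2 = 263.54 N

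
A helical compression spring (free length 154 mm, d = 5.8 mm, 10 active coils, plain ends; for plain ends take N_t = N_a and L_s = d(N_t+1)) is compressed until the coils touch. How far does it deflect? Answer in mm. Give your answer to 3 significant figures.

N_t = 10; L_s = 5.8·11 = 63.8 mm
δ_solid = L₀ − L_s = 154 − 63.8 = 90.2 mm

90.2 mm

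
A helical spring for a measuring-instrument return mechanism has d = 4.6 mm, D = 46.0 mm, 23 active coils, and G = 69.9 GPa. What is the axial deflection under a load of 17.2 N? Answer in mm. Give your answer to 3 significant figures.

k = Gd⁴/(8D³N_a) = (69.9×10³)(4.6⁴)/(8·46.0³·23) = 1.7475 N/mm
δ = F/k = 17.2 / 1.7475 = 9.8426 mm

9.84 mm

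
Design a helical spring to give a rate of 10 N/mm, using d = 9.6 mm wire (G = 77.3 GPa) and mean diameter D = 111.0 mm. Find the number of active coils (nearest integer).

6

N_a = Gd⁴/(8D³k) = (77.3×10³ × 9.6⁴)/(8 × 111.0³ × 10)
    = 6.56545e+08 / 1.0941e+08 = 6.001 → 6 coils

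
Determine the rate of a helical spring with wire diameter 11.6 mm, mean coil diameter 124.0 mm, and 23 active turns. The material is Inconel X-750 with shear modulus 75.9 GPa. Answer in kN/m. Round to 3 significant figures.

3.92 kN/m

k = Gd⁴/(8D³N_a) = (75.9×10³ × 11.6⁴) / (8 × 124.0³ × 23)
  = 1.37428e+09 / 3.50819e+08 = 3.9173 N/mm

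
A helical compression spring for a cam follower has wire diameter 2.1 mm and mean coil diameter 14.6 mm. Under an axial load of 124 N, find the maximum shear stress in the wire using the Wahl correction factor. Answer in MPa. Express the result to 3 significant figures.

605 MPa

Spring index C = D/d = 14.6/2.1 = 6.9524
K_W = (4C−1)/(4C−4) + 0.615/C = 26.810/23.810 + 0.0885 = 1.2145
τ₀ = 8FD/(πd³) = 8·124·14.6/(π·2.1³) = 14483.2/29.094 = 497.8 MPa
τ_max = K·τ₀ = 1.2145 × 497.8 = 604.56 MPa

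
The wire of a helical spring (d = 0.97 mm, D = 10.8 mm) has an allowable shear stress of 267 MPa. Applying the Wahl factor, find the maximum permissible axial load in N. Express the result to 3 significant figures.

C = D/d = 10.8/0.97 = 11.1340
K_W = (4C−1)/(4C−4) + 0.615/C = 43.536/40.536 + 0.0552 = 1.1292
τ_max = K·8FD/(πd³) → F_max = τ_allow·πd³/(8DK)
F_max = 267·π·0.97³/(8·10.8·1.1292) = 765.55/97.567 = 7.8465 N

7.85 N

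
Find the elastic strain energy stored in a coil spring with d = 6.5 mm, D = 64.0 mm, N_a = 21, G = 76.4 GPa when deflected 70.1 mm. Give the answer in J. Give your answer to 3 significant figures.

7.61 J

k = Gd⁴/(8D³N_a) = (76.4×10³)(6.5⁴)/(8·64.0³·21) = 3.0967 N/mm
U = ½kδ² = 0.5 × 3.0967 × 70.1² = 7608.6 N·mm = 7.6086 J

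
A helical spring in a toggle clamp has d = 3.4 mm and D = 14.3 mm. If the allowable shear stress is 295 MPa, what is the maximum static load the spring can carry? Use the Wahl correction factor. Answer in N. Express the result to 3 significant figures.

231 N

C = D/d = 14.3/3.4 = 4.2059
K_W = (4C−1)/(4C−4) + 0.615/C = 15.824/12.824 + 0.1462 = 1.3802
τ_max = K·8FD/(πd³) → F_max = τ_allow·πd³/(8DK)
F_max = 295·π·3.4³/(8·14.3·1.3802) = 36426/157.89 = 230.7 N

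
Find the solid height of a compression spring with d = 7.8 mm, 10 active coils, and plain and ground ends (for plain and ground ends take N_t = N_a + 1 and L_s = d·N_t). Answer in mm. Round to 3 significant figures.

plain and ground ends: N_t = N_a + 1 = 10 + 1 = 11
L_s = d·N_t = 7.8 × 11 = 85.8 mm

85.8 mm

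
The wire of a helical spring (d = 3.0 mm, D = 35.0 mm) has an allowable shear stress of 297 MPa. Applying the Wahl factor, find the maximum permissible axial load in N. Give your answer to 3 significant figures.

80.1 N

C = D/d = 35.0/3.0 = 11.6667
K_W = (4C−1)/(4C−4) + 0.615/C = 45.667/42.667 + 0.0527 = 1.1230
τ_max = K·8FD/(πd³) → F_max = τ_allow·πd³/(8DK)
F_max = 297·π·3.0³/(8·35.0·1.1230) = 25192/314.45 = 80.116 N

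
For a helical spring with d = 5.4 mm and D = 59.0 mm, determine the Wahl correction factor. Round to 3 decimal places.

1.132

C = D/d = 59.0/5.4 = 10.9259
K_W = (4C−1)/(4C−4) + 0.615/C = 42.704/39.704 + 0.0563 = 1.1318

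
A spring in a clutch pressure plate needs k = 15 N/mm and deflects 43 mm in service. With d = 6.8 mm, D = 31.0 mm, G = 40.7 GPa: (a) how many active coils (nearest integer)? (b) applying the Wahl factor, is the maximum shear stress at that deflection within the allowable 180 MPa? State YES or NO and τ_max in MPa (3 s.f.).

N_a = Gd⁴/(8D³k) = (40.7×10³)(6.8⁴)/(8·31.0³·15) = 24.34 → N_a = 24
Actual rate k = Gd⁴/(8D³·24) = 15.214 N/mm
Working load F = kδ = 15.214·43 = 654.2 N
C = 31.0/6.8 = 4.5588; K_W = (4C−1)/(4C−4)+0.615/C = 1.3456
τ_max = K_W·8FD/(πd³) = 1.3456·164.24 = 221.01 MPa
τ_max > 180 MPa → exceeds allowable

(a) 24 coils; (b) NO, τ_max = 221 MPa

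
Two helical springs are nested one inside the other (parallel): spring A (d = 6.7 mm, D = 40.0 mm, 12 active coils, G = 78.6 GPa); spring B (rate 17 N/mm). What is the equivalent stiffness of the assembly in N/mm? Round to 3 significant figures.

k_A = Gd⁴/(8D³N_a) = (78.6×10³)(6.7⁴)/(8·40.0³·12) = 25.779 N/mm
Parallel: k_eq = 25.779 + 17 = 42.779 N/mm

42.8 N/mm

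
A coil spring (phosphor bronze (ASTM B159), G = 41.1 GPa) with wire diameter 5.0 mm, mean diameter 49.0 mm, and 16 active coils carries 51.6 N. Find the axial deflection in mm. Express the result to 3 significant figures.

k = Gd⁴/(8D³N_a) = (41.1×10³)(5.0⁴)/(8·49.0³·16) = 1.7058 N/mm
δ = F/k = 51.6 / 1.7058 = 30.25 mm

30.3 mm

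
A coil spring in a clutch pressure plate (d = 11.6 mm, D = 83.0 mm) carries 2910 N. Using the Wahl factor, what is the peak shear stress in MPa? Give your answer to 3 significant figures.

476 MPa

Spring index C = D/d = 83.0/11.6 = 7.1552
K_W = (4C−1)/(4C−4) + 0.615/C = 27.621/24.621 + 0.0860 = 1.2078
τ₀ = 8FD/(πd³) = 8·2910·83.0/(π·11.6³) = 1.93224e+06/4903.7 = 394.04 MPa
τ_max = K·τ₀ = 1.2078 × 394.04 = 475.92 MPa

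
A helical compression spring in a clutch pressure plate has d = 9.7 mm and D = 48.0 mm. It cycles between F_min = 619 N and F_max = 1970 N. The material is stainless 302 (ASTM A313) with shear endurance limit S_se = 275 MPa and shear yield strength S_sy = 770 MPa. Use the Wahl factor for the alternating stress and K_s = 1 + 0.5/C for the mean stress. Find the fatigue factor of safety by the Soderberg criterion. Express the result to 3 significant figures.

1.47

C = D/d = 48.0/9.7 = 4.9485; K_W = (4C−1)/(4C−4)+0.615/C = 1.3142; K_s = 1+0.5/C = 1.1010
F_a = (F_max−F_min)/2 = 675.5 N; F_m = (F_max+F_min)/2 = 1294.5 N
τ_a = K_W·8F_aD/(πd³) = 1.3142 × 90.467 = 118.89 MPa
τ_m = K_s·8F_mD/(πd³) = 1.1010 × 173.37 = 190.89 MPa
Soderberg: 1/n_f = τ_a/S_se + τ_m/S_sy = 118.89/275 + 190.89/770 = 0.43234 + 0.24790 = 0.68025
n_f = 1/0.68025 = 1.47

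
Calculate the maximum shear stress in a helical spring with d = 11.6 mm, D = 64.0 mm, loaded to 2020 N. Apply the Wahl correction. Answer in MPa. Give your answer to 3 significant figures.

269 MPa

Spring index C = D/d = 64.0/11.6 = 5.5172
K_W = (4C−1)/(4C−4) + 0.615/C = 21.069/18.069 + 0.1115 = 1.2775
τ₀ = 8FD/(πd³) = 8·2020·64.0/(π·11.6³) = 1.03424e+06/4903.7 = 210.91 MPa
τ_max = K·τ₀ = 1.2775 × 210.91 = 269.44 MPa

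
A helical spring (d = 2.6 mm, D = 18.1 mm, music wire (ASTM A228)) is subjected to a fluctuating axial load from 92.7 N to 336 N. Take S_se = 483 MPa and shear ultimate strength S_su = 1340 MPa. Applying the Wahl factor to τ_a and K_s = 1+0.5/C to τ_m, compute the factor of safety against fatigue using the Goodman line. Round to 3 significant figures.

C = D/d = 18.1/2.6 = 6.9615; K_W = (4C−1)/(4C−4)+0.615/C = 1.2141; K_s = 1+0.5/C = 1.0718
F_a = (F_max−F_min)/2 = 121.65 N; F_m = (F_max+F_min)/2 = 214.35 N
τ_a = K_W·8F_aD/(πd³) = 1.2141 × 319.01 = 387.33 MPa
τ_m = K_s·8F_mD/(πd³) = 1.0718 × 562.11 = 602.48 MPa
Goodman: 1/n_f = τ_a/S_se + τ_m/S_su = 387.33/483 + 602.48/1340 = 0.80193 + 0.44961 = 1.2515
n_f = 1/1.2515 = 0.799

0.799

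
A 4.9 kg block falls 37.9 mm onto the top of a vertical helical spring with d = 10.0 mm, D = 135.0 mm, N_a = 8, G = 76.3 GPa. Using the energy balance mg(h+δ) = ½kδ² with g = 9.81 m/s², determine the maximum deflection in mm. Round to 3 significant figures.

39.1 mm

k = Gd⁴/(8D³N_a) = (76.3×10³)(10.0⁴)/(8·135.0³·8) = 4.8456 N/mm
W = mg = 4.9 × 9.81 = 48.069 N
½kδ² − Wδ − Wh = 0 → δ = (W + √(W² + 2kWh))/k
δ = (48.069 + √(2310.6 + 17655.4))/4.8456 = (48.069 + 141.3)/4.8456 = 39.081 mm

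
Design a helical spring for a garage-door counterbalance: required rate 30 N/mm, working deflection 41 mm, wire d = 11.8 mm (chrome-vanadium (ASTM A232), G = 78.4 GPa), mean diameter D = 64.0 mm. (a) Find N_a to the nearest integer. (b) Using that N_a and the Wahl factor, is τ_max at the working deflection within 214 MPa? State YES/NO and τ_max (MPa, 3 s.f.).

(a) 24 coils; (b) YES, τ_max = 158 MPa

N_a = Gd⁴/(8D³k) = (78.4×10³)(11.8⁴)/(8·64.0³·30) = 24.16 → N_a = 24
Actual rate k = Gd⁴/(8D³·24) = 30.2 N/mm
Working load F = kδ = 30.2·41 = 1238.2 N
C = 64.0/11.8 = 5.4237; K_W = (4C−1)/(4C−4)+0.615/C = 1.2829
τ_max = K_W·8FD/(πd³) = 1.2829·122.82 = 157.57 MPa
τ_max ≤ 214 MPa → acceptable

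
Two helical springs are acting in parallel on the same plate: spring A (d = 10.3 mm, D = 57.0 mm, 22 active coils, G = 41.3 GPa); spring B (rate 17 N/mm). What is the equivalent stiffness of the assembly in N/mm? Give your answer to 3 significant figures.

31.3 N/mm

k_A = Gd⁴/(8D³N_a) = (41.3×10³)(10.3⁴)/(8·57.0³·22) = 14.261 N/mm
Parallel: k_eq = 14.261 + 17 = 31.261 N/mm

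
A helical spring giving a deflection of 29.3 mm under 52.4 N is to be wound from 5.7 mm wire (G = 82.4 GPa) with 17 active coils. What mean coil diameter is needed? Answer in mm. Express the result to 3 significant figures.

71.0 mm

Required rate k = F/δ = 52.4/29.3 = 1.7884 N/mm
D = (Gd⁴/(8N_a·k))^(1/3) = (82.4×10³·5.7⁴/(8·17·1.7884))^(1/3)
  = (357622)^(1/3) = 70.9809 mm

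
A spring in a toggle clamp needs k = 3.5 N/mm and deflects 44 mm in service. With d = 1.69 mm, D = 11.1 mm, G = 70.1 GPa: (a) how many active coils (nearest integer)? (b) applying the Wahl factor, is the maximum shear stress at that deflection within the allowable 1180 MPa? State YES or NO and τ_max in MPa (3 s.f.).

N_a = Gd⁴/(8D³k) = (70.1×10³)(1.69⁴)/(8·11.1³·3.5) = 14.93 → N_a = 15
Actual rate k = Gd⁴/(8D³·15) = 3.4843 N/mm
Working load F = kδ = 3.4843·44 = 153.31 N
C = 11.1/1.69 = 6.5680; K_W = (4C−1)/(4C−4)+0.615/C = 1.2283
τ_max = K_W·8FD/(πd³) = 1.2283·897.78 = 1102.8 MPa
τ_max ≤ 1180 MPa → acceptable

(a) 15 coils; (b) YES, τ_max = 1100 MPa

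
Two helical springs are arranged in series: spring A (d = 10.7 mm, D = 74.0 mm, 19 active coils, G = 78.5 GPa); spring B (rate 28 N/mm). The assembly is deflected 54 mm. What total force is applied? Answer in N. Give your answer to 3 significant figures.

k_A = Gd⁴/(8D³N_a) = (78.5×10³)(10.7⁴)/(8·74.0³·19) = 16.706 N/mm
Series: 1/k_eq = 1/16.706 + 1/28 = 0.095574; k_eq = 10.463 N/mm
F = k_eq·δ = 10.463·54 = 565.01 N

565 N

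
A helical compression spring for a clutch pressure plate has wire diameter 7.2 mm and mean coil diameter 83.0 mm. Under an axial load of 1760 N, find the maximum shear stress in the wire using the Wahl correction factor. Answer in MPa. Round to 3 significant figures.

1120 MPa

Spring index C = D/d = 83.0/7.2 = 11.5278
K_W = (4C−1)/(4C−4) + 0.615/C = 45.111/42.111 + 0.0533 = 1.1246
τ₀ = 8FD/(πd³) = 8·1760·83.0/(π·7.2³) = 1.16864e+06/1172.6 = 996.63 MPa
τ_max = K·τ₀ = 1.1246 × 996.63 = 1120.8 MPa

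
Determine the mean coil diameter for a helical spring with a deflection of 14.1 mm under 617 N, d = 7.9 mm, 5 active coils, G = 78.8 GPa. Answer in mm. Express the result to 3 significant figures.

56.0 mm

Required rate k = F/δ = 617/14.1 = 43.759 N/mm
D = (Gd⁴/(8N_a·k))^(1/3) = (78.8×10³·7.9⁴/(8·5·43.759))^(1/3)
  = (175351)^(1/3) = 55.9718 mm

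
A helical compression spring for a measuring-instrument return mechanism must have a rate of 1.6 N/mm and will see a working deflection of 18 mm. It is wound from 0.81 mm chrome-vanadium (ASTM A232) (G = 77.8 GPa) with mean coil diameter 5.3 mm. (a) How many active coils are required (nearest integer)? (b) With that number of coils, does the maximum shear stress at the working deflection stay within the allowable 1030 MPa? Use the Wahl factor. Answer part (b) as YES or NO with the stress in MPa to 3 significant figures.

(a) 18 coils; (b) YES, τ_max = 878 MPa

N_a = Gd⁴/(8D³k) = (77.8×10³)(0.81⁴)/(8·5.3³·1.6) = 17.57 → N_a = 18
Actual rate k = Gd⁴/(8D³·18) = 1.5622 N/mm
Working load F = kδ = 1.5622·18 = 28.119 N
C = 5.3/0.81 = 6.5432; K_W = (4C−1)/(4C−4)+0.615/C = 1.2293
τ_max = K_W·8FD/(πd³) = 1.2293·714.11 = 877.84 MPa
τ_max ≤ 1030 MPa → acceptable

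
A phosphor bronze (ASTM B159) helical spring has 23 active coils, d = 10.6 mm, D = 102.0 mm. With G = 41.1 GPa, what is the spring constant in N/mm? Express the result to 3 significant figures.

k = Gd⁴/(8D³N_a) = (41.1×10³ × 10.6⁴) / (8 × 102.0³ × 23)
  = 5.18878e+08 / 1.95262e+08 = 2.6573 N/mm

2.66 N/mm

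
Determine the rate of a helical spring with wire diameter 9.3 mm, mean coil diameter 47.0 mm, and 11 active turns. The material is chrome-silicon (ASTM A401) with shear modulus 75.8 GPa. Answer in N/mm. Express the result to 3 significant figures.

k = Gd⁴/(8D³N_a) = (75.8×10³ × 9.3⁴) / (8 × 47.0³ × 11)
  = 5.67023e+08 / 9.13642e+06 = 62.062 N/mm

62.1 N/mm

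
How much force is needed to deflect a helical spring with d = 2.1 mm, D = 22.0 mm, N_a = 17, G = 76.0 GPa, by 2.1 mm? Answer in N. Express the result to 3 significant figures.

k = Gd⁴/(8D³N_a) = (76.0×10³)(2.1⁴)/(8·22.0³·17) = 1.0207 N/mm
F = k·δ = 1.0207 × 2.1 = 2.1434 N

2.14 N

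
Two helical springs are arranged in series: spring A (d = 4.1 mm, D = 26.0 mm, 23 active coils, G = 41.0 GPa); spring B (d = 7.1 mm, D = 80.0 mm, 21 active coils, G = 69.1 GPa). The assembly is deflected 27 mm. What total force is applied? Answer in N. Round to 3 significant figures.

35.1 N

k_A = Gd⁴/(8D³N_a) = (41.0×10³)(4.1⁴)/(8·26.0³·23) = 3.5825 N/mm
k_B = Gd⁴/(8D³N_a) = (69.1×10³)(7.1⁴)/(8·80.0³·21) = 2.0414 N/mm
Series: 1/k_eq = 1/3.5825 + 1/2.0414 = 0.76899; k_eq = 1.3004 N/mm
F = k_eq·δ = 1.3004·27 = 35.111 N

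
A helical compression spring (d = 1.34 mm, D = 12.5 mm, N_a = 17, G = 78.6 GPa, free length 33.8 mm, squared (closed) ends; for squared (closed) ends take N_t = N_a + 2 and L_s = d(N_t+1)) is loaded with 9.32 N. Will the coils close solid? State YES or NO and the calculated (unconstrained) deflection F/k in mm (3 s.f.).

k = Gd⁴/(8D³N_a) = (78.6×10³)(1.34⁴)/(8·12.5³·17) = 0.95405 N/mm
N_t = 19; L_s = 1.34·20 = 26.8 mm; δ_solid = L₀ − L_s = 33.8 − 26.8 = 7 mm
δ = F/k = 9.32/0.95405 = 9.7688 mm
δ ≥ δ_solid → spring goes solid

YES, δ = 9.77 mm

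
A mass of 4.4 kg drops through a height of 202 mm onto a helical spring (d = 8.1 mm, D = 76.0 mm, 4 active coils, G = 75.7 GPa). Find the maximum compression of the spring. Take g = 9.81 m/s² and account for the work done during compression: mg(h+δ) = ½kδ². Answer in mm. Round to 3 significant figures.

29.3 mm

k = Gd⁴/(8D³N_a) = (75.7×10³)(8.1⁴)/(8·76.0³·4) = 23.198 N/mm
W = mg = 4.4 × 9.81 = 43.164 N
½kδ² − Wδ − Wh = 0 → δ = (W + √(W² + 2kWh))/k
δ = (43.164 + √(1863.1 + 404528))/23.198 = (43.164 + 637.49)/23.198 = 29.341 mm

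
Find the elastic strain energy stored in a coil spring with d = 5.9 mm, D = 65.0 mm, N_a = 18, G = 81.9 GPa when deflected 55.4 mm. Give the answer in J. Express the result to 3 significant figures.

3.85 J

k = Gd⁴/(8D³N_a) = (81.9×10³)(5.9⁴)/(8·65.0³·18) = 2.5095 N/mm
U = ½kδ² = 0.5 × 2.5095 × 55.4² = 3851 N·mm = 3.851 J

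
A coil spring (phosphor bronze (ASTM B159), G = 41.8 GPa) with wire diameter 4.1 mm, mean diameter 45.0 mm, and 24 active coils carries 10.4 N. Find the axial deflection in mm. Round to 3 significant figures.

k = Gd⁴/(8D³N_a) = (41.8×10³)(4.1⁴)/(8·45.0³·24) = 0.67511 N/mm
δ = F/k = 10.4 / 0.67511 = 15.405 mm

15.4 mm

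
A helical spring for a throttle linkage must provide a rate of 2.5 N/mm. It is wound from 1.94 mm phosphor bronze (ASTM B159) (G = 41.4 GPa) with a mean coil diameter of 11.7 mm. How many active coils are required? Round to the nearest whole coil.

N_a = Gd⁴/(8D³k) = (41.4×10³ × 1.94⁴)/(8 × 11.7³ × 2.5)
    = 586418 / 32032.3 = 18.31 → 18 coils

18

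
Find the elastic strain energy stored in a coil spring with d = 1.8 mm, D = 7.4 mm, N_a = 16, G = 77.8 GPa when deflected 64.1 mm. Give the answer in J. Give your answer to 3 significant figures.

k = Gd⁴/(8D³N_a) = (77.8×10³)(1.8⁴)/(8·7.4³·16) = 15.746 N/mm
U = ½kδ² = 0.5 × 15.746 × 64.1² = 32348 N·mm = 32.348 J

32.3 J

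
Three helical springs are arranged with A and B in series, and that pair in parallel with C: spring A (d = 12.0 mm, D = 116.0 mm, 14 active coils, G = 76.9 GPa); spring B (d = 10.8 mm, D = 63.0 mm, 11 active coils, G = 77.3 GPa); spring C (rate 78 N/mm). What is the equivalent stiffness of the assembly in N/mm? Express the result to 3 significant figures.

k_A = Gd⁴/(8D³N_a) = (76.9×10³)(12.0⁴)/(8·116.0³·14) = 9.1214 N/mm
k_B = Gd⁴/(8D³N_a) = (77.3×10³)(10.8⁴)/(8·63.0³·11) = 47.794 N/mm
Springs A,B series: k_AB = 1/(1/9.1214+1/47.794) = 7.6595 N/mm; parallel with C: k_eq = 7.6595+78 = 85.66 N/mm

85.7 N/mm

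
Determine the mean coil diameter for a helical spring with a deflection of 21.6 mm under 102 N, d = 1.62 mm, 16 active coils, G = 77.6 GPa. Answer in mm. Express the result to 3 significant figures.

Required rate k = F/δ = 102/21.6 = 4.7222 N/mm
D = (Gd⁴/(8N_a·k))^(1/3) = (77.6×10³·1.62⁴/(8·16·4.7222))^(1/3)
  = (884.23)^(1/3) = 9.5982 mm

9.60 mm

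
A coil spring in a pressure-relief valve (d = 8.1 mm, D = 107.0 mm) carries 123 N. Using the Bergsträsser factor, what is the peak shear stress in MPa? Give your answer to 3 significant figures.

69.4 MPa

Spring index C = D/d = 107.0/8.1 = 13.2099
K_B = (4C+2)/(4C−3) = 54.840/49.840 = 1.1003
τ₀ = 8FD/(πd³) = 8·123·107.0/(π·8.1³) = 105288/1669.6 = 63.063 MPa
τ_max = K·τ₀ = 1.1003 × 63.063 = 69.389 MPa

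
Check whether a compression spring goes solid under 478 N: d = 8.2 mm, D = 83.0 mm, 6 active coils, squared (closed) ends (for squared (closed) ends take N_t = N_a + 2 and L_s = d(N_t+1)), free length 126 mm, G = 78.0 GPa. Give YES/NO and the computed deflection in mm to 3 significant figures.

NO, δ = 37.2 mm

k = Gd⁴/(8D³N_a) = (78.0×10³)(8.2⁴)/(8·83.0³·6) = 12.849 N/mm
N_t = 8; L_s = 8.2·9 = 73.8 mm; δ_solid = L₀ − L_s = 126 − 73.8 = 52.2 mm
δ = F/k = 478/12.849 = 37.201 mm
δ < δ_solid → spring does not go solid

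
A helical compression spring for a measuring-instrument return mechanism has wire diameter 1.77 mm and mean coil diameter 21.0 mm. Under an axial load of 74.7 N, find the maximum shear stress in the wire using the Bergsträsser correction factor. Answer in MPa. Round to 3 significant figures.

Spring index C = D/d = 21.0/1.77 = 11.8644
K_B = (4C+2)/(4C−3) = 49.458/44.458 = 1.1125
τ₀ = 8FD/(πd³) = 8·74.7·21.0/(π·1.77³) = 12549.6/17.421 = 720.38 MPa
τ_max = K·τ₀ = 1.1125 × 720.38 = 801.4 MPa

801 MPa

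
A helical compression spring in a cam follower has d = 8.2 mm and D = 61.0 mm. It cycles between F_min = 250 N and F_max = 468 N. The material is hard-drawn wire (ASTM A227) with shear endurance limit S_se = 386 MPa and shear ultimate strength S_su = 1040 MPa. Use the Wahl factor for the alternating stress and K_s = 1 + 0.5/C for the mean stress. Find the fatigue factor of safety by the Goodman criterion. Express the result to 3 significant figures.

5.02

C = D/d = 61.0/8.2 = 7.4390; K_W = (4C−1)/(4C−4)+0.615/C = 1.1991; K_s = 1+0.5/C = 1.0672
F_a = (F_max−F_min)/2 = 109 N; F_m = (F_max+F_min)/2 = 359 N
τ_a = K_W·8F_aD/(πd³) = 1.1991 × 30.708 = 36.824 MPa
τ_m = K_s·8F_mD/(πd³) = 1.0672 × 101.14 = 107.94 MPa
Goodman: 1/n_f = τ_a/S_se + τ_m/S_su = 36.824/386 + 107.94/1040 = 0.09540 + 0.10379 = 0.19918
n_f = 1/0.19918 = 5.02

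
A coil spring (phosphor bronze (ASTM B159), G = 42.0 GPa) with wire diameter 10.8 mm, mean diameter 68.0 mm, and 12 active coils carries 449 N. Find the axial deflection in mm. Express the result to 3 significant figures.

23.7 mm

k = Gd⁴/(8D³N_a) = (42.0×10³)(10.8⁴)/(8·68.0³·12) = 18.93 N/mm
δ = F/k = 449 / 18.93 = 23.719 mm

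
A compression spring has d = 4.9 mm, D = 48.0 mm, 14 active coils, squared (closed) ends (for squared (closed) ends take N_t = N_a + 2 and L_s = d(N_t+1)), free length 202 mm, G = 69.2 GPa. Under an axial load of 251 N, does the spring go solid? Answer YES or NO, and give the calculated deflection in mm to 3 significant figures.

k = Gd⁴/(8D³N_a) = (69.2×10³)(4.9⁴)/(8·48.0³·14) = 3.2207 N/mm
N_t = 16; L_s = 4.9·17 = 83.3 mm; δ_solid = L₀ − L_s = 202 − 83.3 = 118.7 mm
δ = F/k = 251/3.2207 = 77.934 mm
δ < δ_solid → spring does not go solid

NO, δ = 77.9 mm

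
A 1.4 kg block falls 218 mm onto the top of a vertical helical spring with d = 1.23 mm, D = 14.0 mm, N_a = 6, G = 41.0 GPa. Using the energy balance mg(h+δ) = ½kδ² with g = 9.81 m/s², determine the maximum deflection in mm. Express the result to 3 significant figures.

113 mm

k = Gd⁴/(8D³N_a) = (41.0×10³)(1.23⁴)/(8·14.0³·6) = 0.71249 N/mm
W = mg = 1.4 × 9.81 = 13.734 N
½kδ² − Wδ − Wh = 0 → δ = (W + √(W² + 2kWh))/k
δ = (13.734 + √(188.62 + 4266.41))/0.71249 = (13.734 + 66.746)/0.71249 = 112.96 mm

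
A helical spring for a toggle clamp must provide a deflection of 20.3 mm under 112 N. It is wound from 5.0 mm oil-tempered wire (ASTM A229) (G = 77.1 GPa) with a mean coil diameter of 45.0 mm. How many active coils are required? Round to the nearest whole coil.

Required rate k = F/δ = 112/20.3 = 5.5172 N/mm
N_a = Gd⁴/(8D³k) = (77.1×10³ × 5.0⁴)/(8 × 45.0³ × 5.5172)
    = 4.81875e+07 / 4.02207e+06 = 11.98 → 12 coils

12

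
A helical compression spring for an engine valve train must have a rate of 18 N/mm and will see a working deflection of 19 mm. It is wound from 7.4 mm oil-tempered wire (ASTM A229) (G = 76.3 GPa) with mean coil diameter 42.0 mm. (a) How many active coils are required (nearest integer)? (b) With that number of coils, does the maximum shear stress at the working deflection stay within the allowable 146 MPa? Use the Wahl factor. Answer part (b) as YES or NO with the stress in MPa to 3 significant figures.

(a) 21 coils; (b) YES, τ_max = 117 MPa

N_a = Gd⁴/(8D³k) = (76.3×10³)(7.4⁴)/(8·42.0³·18) = 21.45 → N_a = 21
Actual rate k = Gd⁴/(8D³·21) = 18.382 N/mm
Working load F = kδ = 18.382·19 = 349.26 N
C = 42.0/7.4 = 5.6757; K_W = (4C−1)/(4C−4)+0.615/C = 1.2688
τ_max = K_W·8FD/(πd³) = 1.2688·92.181 = 116.96 MPa
τ_max ≤ 146 MPa → acceptable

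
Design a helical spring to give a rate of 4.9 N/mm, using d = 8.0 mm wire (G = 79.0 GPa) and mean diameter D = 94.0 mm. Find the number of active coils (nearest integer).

10

N_a = Gd⁴/(8D³k) = (79.0×10³ × 8.0⁴)/(8 × 94.0³ × 4.9)
    = 3.23584e+08 / 3.25589e+07 = 9.938 → 10 coils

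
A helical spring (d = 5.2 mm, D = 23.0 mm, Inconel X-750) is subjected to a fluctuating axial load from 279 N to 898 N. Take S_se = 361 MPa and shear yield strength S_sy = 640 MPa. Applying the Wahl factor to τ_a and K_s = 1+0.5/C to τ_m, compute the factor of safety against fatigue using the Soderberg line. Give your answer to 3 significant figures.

C = D/d = 23.0/5.2 = 4.4231; K_W = (4C−1)/(4C−4)+0.615/C = 1.3581; K_s = 1+0.5/C = 1.1130
F_a = (F_max−F_min)/2 = 309.5 N; F_m = (F_max+F_min)/2 = 588.5 N
τ_a = K_W·8F_aD/(πd³) = 1.3581 × 128.92 = 175.09 MPa
τ_m = K_s·8F_mD/(πd³) = 1.1130 × 245.13 = 272.85 MPa
Soderberg: 1/n_f = τ_a/S_se + τ_m/S_sy = 175.09/361 + 272.85/640 = 0.48502 + 0.42632 = 0.91134
n_f = 1/0.91134 = 1.097

1.10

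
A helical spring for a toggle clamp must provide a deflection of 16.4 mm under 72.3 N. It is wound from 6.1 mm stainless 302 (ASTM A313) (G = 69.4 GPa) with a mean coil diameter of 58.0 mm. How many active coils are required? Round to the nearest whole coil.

14

Required rate k = F/δ = 72.3/16.4 = 4.4085 N/mm
N_a = Gd⁴/(8D³k) = (69.4×10³ × 6.1⁴)/(8 × 58.0³ × 4.4085)
    = 9.60901e+07 / 6.88127e+06 = 13.96 → 14 coils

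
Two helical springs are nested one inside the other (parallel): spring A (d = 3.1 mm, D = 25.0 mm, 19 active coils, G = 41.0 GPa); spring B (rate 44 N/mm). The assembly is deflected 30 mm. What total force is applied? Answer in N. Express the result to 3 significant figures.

1370 N

k_A = Gd⁴/(8D³N_a) = (41.0×10³)(3.1⁴)/(8·25.0³·19) = 1.5943 N/mm
Parallel: k_eq = 1.5943 + 44 = 45.594 N/mm
F = k_eq·δ = 45.594·30 = 1367.8 N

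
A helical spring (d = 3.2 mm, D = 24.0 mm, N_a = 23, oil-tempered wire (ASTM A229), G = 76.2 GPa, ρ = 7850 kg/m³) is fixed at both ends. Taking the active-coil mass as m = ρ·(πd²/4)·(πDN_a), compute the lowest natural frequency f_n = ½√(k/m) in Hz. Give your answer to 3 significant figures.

k = Gd⁴/(8D³N_a) = (76.2×10³)(3.2⁴)/(8·24.0³·23) = 3.1413 N/mm = 3141.3 N/m
Wire length L = πDN_a = π·24.0·23 = 1734.2 mm
m = ρ·(πd²/4)·L = 7850 × 8.0425×10⁻⁶ m² × 1.7342 m = 0.10948 kg
f_n = ½√(k/m) = 0.5·√(3141.3/0.10948) = 0.5·√(28692) = 84.693 Hz

84.7 Hz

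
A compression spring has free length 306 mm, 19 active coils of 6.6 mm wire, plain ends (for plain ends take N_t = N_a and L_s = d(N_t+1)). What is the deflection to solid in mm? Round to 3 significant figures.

N_t = 19; L_s = 6.6·20 = 132 mm
δ_solid = L₀ − L_s = 306 − 132 = 174 mm

174 mm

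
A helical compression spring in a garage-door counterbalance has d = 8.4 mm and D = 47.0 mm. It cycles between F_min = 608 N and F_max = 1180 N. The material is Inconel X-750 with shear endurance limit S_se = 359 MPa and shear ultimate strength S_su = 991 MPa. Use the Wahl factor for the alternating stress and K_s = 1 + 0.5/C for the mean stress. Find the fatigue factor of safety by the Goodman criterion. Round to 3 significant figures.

2.48

C = D/d = 47.0/8.4 = 5.5952; K_W = (4C−1)/(4C−4)+0.615/C = 1.2731; K_s = 1+0.5/C = 1.0894
F_a = (F_max−F_min)/2 = 286 N; F_m = (F_max+F_min)/2 = 894 N
τ_a = K_W·8F_aD/(πd³) = 1.2731 × 57.752 = 73.526 MPa
τ_m = K_s·8F_mD/(πd³) = 1.0894 × 180.53 = 196.66 MPa
Goodman: 1/n_f = τ_a/S_se + τ_m/S_su = 73.526/359 + 196.66/991 = 0.20481 + 0.19844 = 0.40325
n_f = 1/0.40325 = 2.48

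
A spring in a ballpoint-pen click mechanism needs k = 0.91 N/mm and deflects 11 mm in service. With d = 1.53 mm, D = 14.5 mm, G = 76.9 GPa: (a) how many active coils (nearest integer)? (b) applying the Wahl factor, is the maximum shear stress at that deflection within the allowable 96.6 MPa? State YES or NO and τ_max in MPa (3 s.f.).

(a) 19 coils; (b) NO, τ_max = 119 MPa

N_a = Gd⁴/(8D³k) = (76.9×10³)(1.53⁴)/(8·14.5³·0.91) = 18.99 → N_a = 19
Actual rate k = Gd⁴/(8D³·19) = 0.90938 N/mm
Working load F = kδ = 0.90938·11 = 10.003 N
C = 14.5/1.53 = 9.4771; K_W = (4C−1)/(4C−4)+0.615/C = 1.1534
τ_max = K_W·8FD/(πd³) = 1.1534·103.13 = 118.94 MPa
τ_max > 96.6 MPa → exceeds allowable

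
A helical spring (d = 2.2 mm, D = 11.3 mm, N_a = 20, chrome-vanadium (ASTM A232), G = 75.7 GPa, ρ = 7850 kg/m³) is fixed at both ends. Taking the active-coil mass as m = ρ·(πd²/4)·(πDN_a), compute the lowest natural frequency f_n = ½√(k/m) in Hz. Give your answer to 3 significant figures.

301 Hz

k = Gd⁴/(8D³N_a) = (75.7×10³)(2.2⁴)/(8·11.3³·20) = 7.6812 N/mm = 7681.2 N/m
Wire length L = πDN_a = π·11.3·20 = 710 mm
m = ρ·(πd²/4)·L = 7850 × 3.8013×10⁻⁶ m² × 0.71 m = 0.021187 kg
f_n = ½√(k/m) = 0.5·√(7681.2/0.021187) = 0.5·√(3.6255e+05) = 301.06 Hz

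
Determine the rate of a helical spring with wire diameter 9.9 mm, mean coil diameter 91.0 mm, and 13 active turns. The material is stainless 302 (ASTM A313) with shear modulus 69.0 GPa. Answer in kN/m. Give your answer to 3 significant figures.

k = Gd⁴/(8D³N_a) = (69.0×10³ × 9.9⁴) / (8 × 91.0³ × 13)
  = 6.62811e+08 / 7.83714e+07 = 8.4573 N/mm

8.46 kN/m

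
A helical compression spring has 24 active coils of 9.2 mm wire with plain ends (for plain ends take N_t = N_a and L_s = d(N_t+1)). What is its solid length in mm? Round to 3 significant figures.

230 mm

plain ends: N_t = N_a = 24
L_s = d·(N_t+1) = 9.2 × 25 = 230 mm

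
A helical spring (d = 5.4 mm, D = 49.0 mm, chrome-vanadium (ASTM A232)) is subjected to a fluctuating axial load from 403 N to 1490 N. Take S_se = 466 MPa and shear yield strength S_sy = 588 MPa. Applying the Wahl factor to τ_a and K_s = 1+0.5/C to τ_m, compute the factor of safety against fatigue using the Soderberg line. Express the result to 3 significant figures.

0.413

C = D/d = 49.0/5.4 = 9.0741; K_W = (4C−1)/(4C−4)+0.615/C = 1.1607; K_s = 1+0.5/C = 1.0551
F_a = (F_max−F_min)/2 = 543.5 N; F_m = (F_max+F_min)/2 = 946.5 N
τ_a = K_W·8F_aD/(πd³) = 1.1607 × 430.68 = 499.88 MPa
τ_m = K_s·8F_mD/(πd³) = 1.0551 × 750.02 = 791.35 MPa
Soderberg: 1/n_f = τ_a/S_se + τ_m/S_sy = 499.88/466 + 791.35/588 = 1.07269 + 1.34584 = 2.4185
n_f = 1/2.4185 = 0.4135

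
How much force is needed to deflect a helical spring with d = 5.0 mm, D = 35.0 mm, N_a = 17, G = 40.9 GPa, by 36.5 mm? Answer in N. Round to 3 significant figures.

k = Gd⁴/(8D³N_a) = (40.9×10³)(5.0⁴)/(8·35.0³·17) = 4.3839 N/mm
F = k·δ = 4.3839 × 36.5 = 160.01 N

160 N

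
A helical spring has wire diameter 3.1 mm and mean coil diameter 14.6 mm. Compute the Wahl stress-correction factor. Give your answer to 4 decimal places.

C = D/d = 14.6/3.1 = 4.7097
K_W = (4C−1)/(4C−4) + 0.615/C = 17.839/14.839 + 0.1306 = 1.3328

1.3328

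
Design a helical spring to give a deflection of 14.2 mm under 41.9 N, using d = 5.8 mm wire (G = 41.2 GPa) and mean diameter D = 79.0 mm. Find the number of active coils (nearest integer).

Required rate k = F/δ = 41.9/14.2 = 2.9507 N/mm
N_a = Gd⁴/(8D³k) = (41.2×10³ × 5.8⁴)/(8 × 79.0³ × 2.9507)
    = 4.6624e+07 / 1.16385e+07 = 4.006 → 4 coils

4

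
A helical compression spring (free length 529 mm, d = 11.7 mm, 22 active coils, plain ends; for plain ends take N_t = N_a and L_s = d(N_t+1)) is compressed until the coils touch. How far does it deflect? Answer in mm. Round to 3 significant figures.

260 mm

N_t = 22; L_s = 11.7·23 = 269.1 mm
δ_solid = L₀ − L_s = 529 − 269.1 = 259.9 mm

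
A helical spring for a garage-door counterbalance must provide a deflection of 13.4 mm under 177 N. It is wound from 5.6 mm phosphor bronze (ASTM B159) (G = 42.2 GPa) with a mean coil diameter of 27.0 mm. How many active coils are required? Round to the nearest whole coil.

20

Required rate k = F/δ = 177/13.4 = 13.209 N/mm
N_a = Gd⁴/(8D³k) = (42.2×10³ × 5.6⁴)/(8 × 27.0³ × 13.209)
    = 4.15016e+07 / 2.07993e+06 = 19.95 → 20 coils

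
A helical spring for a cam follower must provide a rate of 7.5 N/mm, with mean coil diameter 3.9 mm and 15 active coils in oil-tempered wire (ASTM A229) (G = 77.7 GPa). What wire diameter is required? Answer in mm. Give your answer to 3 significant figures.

d = (8D³N_a·k / G)^(1/4) = (8·3.9³·15·7.5 / (77.7×10³))^0.25
  = (0.68709)^0.25 = 0.9104 mm

0.910 mm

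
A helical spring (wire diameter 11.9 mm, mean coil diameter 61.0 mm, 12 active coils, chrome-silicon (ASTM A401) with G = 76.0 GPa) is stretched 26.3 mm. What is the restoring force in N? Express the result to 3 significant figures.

k = Gd⁴/(8D³N_a) = (76.0×10³)(11.9⁴)/(8·61.0³·12) = 69.942 N/mm
F = k·δ = 69.942 × 26.3 = 1839.5 N

1840 N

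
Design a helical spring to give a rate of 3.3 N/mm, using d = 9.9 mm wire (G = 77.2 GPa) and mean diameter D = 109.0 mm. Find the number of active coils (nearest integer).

22

N_a = Gd⁴/(8D³k) = (77.2×10³ × 9.9⁴)/(8 × 109.0³ × 3.3)
    = 7.4158e+08 / 3.41888e+07 = 21.69 → 22 coils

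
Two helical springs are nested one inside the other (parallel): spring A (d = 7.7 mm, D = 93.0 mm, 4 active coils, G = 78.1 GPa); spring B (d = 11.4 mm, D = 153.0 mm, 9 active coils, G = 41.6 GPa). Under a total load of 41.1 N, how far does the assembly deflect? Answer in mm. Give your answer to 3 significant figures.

k_A = Gd⁴/(8D³N_a) = (78.1×10³)(7.7⁴)/(8·93.0³·4) = 10.666 N/mm
k_B = Gd⁴/(8D³N_a) = (41.6×10³)(11.4⁴)/(8·153.0³·9) = 2.7246 N/mm
Parallel: k_eq = 10.666 + 2.7246 = 13.391 N/mm
δ = F/k_eq = 41.1/13.391 = 3.0692 mm

3.07 mm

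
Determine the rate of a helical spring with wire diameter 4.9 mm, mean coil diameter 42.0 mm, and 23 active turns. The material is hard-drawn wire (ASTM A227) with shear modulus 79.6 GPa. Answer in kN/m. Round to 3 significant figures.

k = Gd⁴/(8D³N_a) = (79.6×10³ × 4.9⁴) / (8 × 42.0³ × 23)
  = 4.58878e+07 / 1.36322e+07 = 3.3661 N/mm

3.37 kN/m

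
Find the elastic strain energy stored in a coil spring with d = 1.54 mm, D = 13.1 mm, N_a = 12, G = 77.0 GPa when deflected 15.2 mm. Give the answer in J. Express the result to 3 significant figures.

k = Gd⁴/(8D³N_a) = (77.0×10³)(1.54⁴)/(8·13.1³·12) = 2.0067 N/mm
U = ½kδ² = 0.5 × 2.0067 × 15.2² = 231.82 N·mm = 0.23182 J

0.232 J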